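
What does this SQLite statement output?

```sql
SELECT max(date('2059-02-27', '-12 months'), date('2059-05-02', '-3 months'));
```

date('2059-02-27', '-12 months') → 2058-02-27.
date('2059-05-02', '-3 months') → 2059-02-02.
Later of the two is 2059-02-02.

2059-02-02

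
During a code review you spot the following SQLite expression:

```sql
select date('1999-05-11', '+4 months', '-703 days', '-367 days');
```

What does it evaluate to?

1996-10-06

Adding +4 months to 1999-05-11 gives 1999-09-11.
Applying '-703 days' to 1999-09-11: counting 703 days back gives 1997-10-08.
Applying '-367 days' to 1997-10-08: counting 367 days back gives 1996-10-06.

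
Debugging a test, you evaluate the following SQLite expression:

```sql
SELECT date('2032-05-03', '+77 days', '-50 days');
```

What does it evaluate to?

2032-05-30

Applying '+77 days' to 2032-05-03: counting 77 days forward gives 2032-07-19.
Applying '-50 days' to 2032-07-19: counting 50 days back gives 2032-05-30.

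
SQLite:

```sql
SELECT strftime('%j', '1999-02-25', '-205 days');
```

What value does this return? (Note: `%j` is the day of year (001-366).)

First apply '-205 days': 1999-02-25 → 1998-08-04.
Day-of-year for 1998-08-04: days since 1998-01-01 inclusive = 216, zero-padded to 216.

216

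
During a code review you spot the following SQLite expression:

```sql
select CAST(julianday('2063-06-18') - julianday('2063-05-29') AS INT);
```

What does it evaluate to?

2 days remain in May 2063 after the 29th (31 − 29).
Then 18 days into June 2063.
Total: 2 + 18 = 20.

20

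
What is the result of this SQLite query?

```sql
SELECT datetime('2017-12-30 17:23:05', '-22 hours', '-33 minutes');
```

2017-12-29 18:50:05

-22 hours from 2017-12-30 17:23:05 is 2017-12-29 19:23:05 (crosses midnight).
-33 minutes from 2017-12-29 19:23:05 is 2017-12-29 18:50:05.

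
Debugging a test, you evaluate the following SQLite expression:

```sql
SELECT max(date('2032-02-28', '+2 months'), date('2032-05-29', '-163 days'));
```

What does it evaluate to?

date('2032-02-28', '+2 months') → 2032-04-28.
date('2032-05-29', '-163 days') → 2031-12-18.
Later of the two is 2032-04-28.

2032-04-28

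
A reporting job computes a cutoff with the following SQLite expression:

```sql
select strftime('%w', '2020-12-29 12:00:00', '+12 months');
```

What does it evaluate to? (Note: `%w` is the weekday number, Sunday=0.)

First apply '+12 months': 2020-12-29 12:00:00 → 2021-12-29 12:00:00.
2021-12-29 is a Wednesday; with Sunday=0 that is 3.

3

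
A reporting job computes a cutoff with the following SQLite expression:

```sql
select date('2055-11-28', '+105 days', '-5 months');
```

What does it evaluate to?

2055-10-12

Applying '+105 days' to 2055-11-28: counting 105 days forward gives 2056-03-12.
Adding -5 months to 2056-03-12 gives 2055-10-12.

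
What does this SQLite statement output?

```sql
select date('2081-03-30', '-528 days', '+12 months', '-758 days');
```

2078-09-22

Applying '-528 days' to 2081-03-30: counting 528 days back gives 2079-10-19.
Adding +12 months to 2079-10-19 gives 2080-10-19.
Applying '-758 days' to 2080-10-19: counting 758 days back gives 2078-09-22.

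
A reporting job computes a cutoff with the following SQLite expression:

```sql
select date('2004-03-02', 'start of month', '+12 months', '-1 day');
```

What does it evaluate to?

`start of month` rewinds 2004-03-02 to 2004-03-01.
Adding +12 months to 2004-03-01 gives 2005-03-01.
Going back 1 day from 2005-03-01 reaches 2005-02-28 (last day of February, 28 days).

2005-02-28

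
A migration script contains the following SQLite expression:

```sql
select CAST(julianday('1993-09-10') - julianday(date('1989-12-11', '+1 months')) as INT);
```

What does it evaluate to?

1338

Adding +1 month to 1989-12-11 gives 1990-01-11.
20 days remain in January 1990 after the 11th (31 − 11).
Full months from February 1990 through August 1993 contribute their day counts.
Then 10 days into September 1993.
Total: 20 + 28 + 31 + 30 + 31 + 30 + 31 + 31 + 30 + 31 + 30 + 31 + 31 + 28 + 31 + 30 + 31 + 30 + 31 + 31 + 30 + 31 + 30 + 31 + 31 + 29 + 31 + 30 + 31 + 30 + 31 + 31 + 30 + 31 + 30 + 31 + 31 + 28 + 31 + 30 + 31 + 30 + 31 + 31 + 10 = 1338.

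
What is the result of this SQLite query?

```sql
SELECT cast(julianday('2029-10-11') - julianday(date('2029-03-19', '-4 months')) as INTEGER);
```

326

Adding -4 months to 2029-03-19 gives 2028-11-19.
11 days remain in November 2028 after the 19th (30 − 19).
Full months from December 2028 through September 2029 contribute their day counts.
Then 11 days into October 2029.
Total: 11 + 31 + 31 + 28 + 31 + 30 + 31 + 30 + 31 + 31 + 30 + 11 = 326.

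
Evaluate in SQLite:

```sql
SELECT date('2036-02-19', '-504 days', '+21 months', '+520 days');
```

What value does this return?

Applying '-504 days' to 2036-02-19: counting 504 days back gives 2034-10-03.
Adding +21 months to 2034-10-03 gives 2036-07-03.
Applying '+520 days' to 2036-07-03: counting 520 days forward gives 2037-12-05.

2037-12-05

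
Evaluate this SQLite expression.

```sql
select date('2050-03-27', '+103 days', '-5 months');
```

2050-02-08

Applying '+103 days' to 2050-03-27: counting 103 days forward gives 2050-07-08.
Adding -5 months to 2050-07-08 gives 2050-02-08.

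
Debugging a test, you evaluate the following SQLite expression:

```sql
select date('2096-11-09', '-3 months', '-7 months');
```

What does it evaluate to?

Adding -3 months to 2096-11-09 gives 2096-08-09.
Adding -7 months to 2096-08-09 gives 2096-01-09.

2096-01-09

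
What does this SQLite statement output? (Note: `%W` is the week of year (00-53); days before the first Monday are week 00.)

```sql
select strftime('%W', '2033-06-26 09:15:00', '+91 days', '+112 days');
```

First apply '+91 days', '+112 days': 2033-06-26 09:15:00 → 2034-01-15 09:15:00.
2034-01-15 is a Sunday. SQLite's %W counts Mondays since the year started; the result is 02.

02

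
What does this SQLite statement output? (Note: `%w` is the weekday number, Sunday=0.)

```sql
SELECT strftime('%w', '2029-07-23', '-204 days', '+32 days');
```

4

First apply '-204 days', '+32 days': 2029-07-23 → 2029-02-01.
2029-02-01 is a Thursday; with Sunday=0 that is 4.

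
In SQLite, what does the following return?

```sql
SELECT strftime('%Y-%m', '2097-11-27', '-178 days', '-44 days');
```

2097-04

First apply '-178 days', '-44 days': 2097-11-27 → 2097-04-19.
`%Y-%m` extracts the year-month: 2097-04.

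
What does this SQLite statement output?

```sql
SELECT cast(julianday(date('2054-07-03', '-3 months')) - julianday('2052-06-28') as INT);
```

644

Adding -3 months to 2054-07-03 gives 2054-04-03.
2 days remain in June 2052 after the 28th (30 − 28).
Full months from July 2052 through March 2054 contribute their day counts.
Then 3 days into April 2054.
Total: 2 + 31 + 31 + 30 + 31 + 30 + 31 + 31 + 28 + 31 + 30 + 31 + 30 + 31 + 31 + 30 + 31 + 30 + 31 + 31 + 28 + 31 + 3 = 644.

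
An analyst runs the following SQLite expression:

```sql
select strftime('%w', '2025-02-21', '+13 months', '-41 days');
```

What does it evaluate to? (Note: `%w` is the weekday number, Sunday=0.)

0

First apply '+13 months', '-41 days': 2025-02-21 → 2026-02-08.
2026-02-08 is a Sunday; with Sunday=0 that is 0.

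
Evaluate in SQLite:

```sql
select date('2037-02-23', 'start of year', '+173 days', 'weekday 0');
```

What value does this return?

2037-06-28

`start of year` rewinds 2037-02-23 to 2037-01-01.
Applying '+173 days' to 2037-01-01: counting 173 days forward gives 2037-06-23.
`weekday 0` advances to the next Sunday; 2037-06-23 is a Tuesday, so it moves forward to 2037-06-28.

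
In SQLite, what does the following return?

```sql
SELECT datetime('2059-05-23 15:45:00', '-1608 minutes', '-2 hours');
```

1608 minutes = 26h 48m; -1608 minutes from 2059-05-23 15:45:00 is 2059-05-22 12:57:00 (crosses midnight).
-2 hours from 2059-05-22 12:57:00 is 2059-05-22 10:57:00.

2059-05-22 10:57:00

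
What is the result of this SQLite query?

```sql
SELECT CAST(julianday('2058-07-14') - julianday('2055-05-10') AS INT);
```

1161

21 days remain in May 2055 after the 10th (31 − 10).
Full months from June 2055 through June 2058 contribute their day counts.
Then 14 days into July 2058.
Total: 21 + 30 + 31 + 31 + 30 + 31 + 30 + 31 + 31 + 29 + 31 + 30 + 31 + 30 + 31 + 31 + 30 + 31 + 30 + 31 + 31 + 28 + 31 + 30 + 31 + 30 + 31 + 31 + 30 + 31 + 30 + 31 + 31 + 28 + 31 + 30 + 31 + 30 + 14 = 1161.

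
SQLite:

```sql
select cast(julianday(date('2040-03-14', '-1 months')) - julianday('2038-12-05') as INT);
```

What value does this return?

Adding -1 month to 2040-03-14 gives 2040-02-14.
26 days remain in December 2038 after the 5th (31 − 5).
Full months from January 2039 through January 2040 contribute their day counts.
Then 14 days into February 2040.
Total: 26 + 31 + 28 + 31 + 30 + 31 + 30 + 31 + 31 + 30 + 31 + 30 + 31 + 31 + 14 = 436.

436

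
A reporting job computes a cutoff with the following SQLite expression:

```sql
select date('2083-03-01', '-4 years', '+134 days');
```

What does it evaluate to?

2079-07-13

Adding -4 years to 2083-03-01 gives 2079-03-01.
Applying '+134 days' to 2079-03-01: counting 134 days forward gives 2079-07-13.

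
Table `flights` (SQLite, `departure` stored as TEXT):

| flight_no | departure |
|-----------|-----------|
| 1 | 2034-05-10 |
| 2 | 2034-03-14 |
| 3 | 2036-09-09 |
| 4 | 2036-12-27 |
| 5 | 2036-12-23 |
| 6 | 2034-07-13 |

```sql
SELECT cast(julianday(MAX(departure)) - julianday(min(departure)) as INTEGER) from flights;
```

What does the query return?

1019

MIN = 2034-03-14, MAX = 2036-12-27.
17 days remain in March 2034 after the 14th (31 − 14).
Full months from April 2034 through November 2036 contribute their day counts.
Then 27 days into December 2036.
Total: 17 + 30 + 31 + 30 + 31 + 31 + 30 + 31 + 30 + 31 + 31 + 28 + 31 + 30 + 31 + 30 + 31 + 31 + 30 + 31 + 30 + 31 + 31 + 29 + 31 + 30 + 31 + 30 + 31 + 31 + 30 + 31 + 30 + 27 = 1019.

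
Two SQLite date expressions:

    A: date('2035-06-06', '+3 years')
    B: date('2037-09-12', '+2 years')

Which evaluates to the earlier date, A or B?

A

A = 2038-06-06.
B = 2039-09-12.
A is earlier.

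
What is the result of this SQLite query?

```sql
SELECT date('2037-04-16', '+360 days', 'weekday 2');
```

Applying '+360 days' to 2037-04-16: counting 360 days forward gives 2038-04-11.
`weekday 2` advances to the next Tuesday; 2038-04-11 is a Sunday, so it moves forward to 2038-04-13.

2038-04-13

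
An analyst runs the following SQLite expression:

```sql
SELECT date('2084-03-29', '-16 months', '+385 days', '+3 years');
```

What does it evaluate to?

Adding -16 months to 2084-03-29 gives 2082-11-29.
Applying '+385 days' to 2082-11-29: counting 385 days forward gives 2083-12-19.
Adding +3 years to 2083-12-19 gives 2086-12-19.

2086-12-19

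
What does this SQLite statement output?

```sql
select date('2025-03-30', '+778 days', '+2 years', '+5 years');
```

2034-05-17

Applying '+778 days' to 2025-03-30: counting 778 days forward gives 2027-05-17.
Adding +2 years to 2027-05-17 gives 2029-05-17.
Adding +5 years to 2029-05-17 gives 2034-05-17.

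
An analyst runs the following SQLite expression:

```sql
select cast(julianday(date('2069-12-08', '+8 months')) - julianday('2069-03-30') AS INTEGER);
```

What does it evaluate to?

496

Adding +8 months to 2069-12-08 gives 2070-08-08.
1 day remains in March 2069 after the 30th (31 − 30).
Full months from April 2069 through July 2070 contribute their day counts.
Then 8 days into August 2070.
Total: 1 + 30 + 31 + 30 + 31 + 31 + 30 + 31 + 30 + 31 + 31 + 28 + 31 + 30 + 31 + 30 + 31 + 8 = 496.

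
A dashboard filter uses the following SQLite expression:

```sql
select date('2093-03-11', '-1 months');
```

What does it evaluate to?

2093-02-11

Adding -1 month to 2093-03-11 gives 2093-02-11.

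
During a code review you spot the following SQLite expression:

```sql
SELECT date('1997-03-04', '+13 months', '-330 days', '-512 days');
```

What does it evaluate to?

1995-12-14

Adding +13 months to 1997-03-04 gives 1998-04-04.
Applying '-330 days' to 1998-04-04: counting 330 days back gives 1997-05-09.
Applying '-512 days' to 1997-05-09: counting 512 days back gives 1995-12-14.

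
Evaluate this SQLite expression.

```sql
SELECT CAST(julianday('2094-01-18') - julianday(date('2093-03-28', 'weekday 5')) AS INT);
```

290

`weekday 5` advances to the next Friday; 2093-03-28 is a Saturday, so it moves forward to 2093-04-03.
27 days remain in April 2093 after the 3rd (30 − 3).
Full months from May 2093 through December 2093 contribute their day counts.
Then 18 days into January 2094.
Total: 27 + 31 + 30 + 31 + 31 + 30 + 31 + 30 + 31 + 18 = 290.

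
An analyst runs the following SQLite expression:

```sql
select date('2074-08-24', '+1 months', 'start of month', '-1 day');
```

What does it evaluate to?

2074-08-31

Adding +1 month to 2074-08-24 gives 2074-09-24.
`start of month` rewinds 2074-09-24 to 2074-09-01.
Going back 1 day from 2074-09-01 reaches 2074-08-31 (last day of August, 31 days).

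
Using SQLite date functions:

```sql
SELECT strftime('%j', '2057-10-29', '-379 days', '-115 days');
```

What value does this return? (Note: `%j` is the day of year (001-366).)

First apply '-379 days', '-115 days': 2057-10-29 → 2056-06-22.
Day-of-year for 2056-06-22: days since 2056-01-01 inclusive = 174, zero-padded to 174.

174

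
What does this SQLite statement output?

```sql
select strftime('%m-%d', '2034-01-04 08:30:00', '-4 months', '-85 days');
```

06-11

First apply '-4 months', '-85 days': 2034-01-04 08:30:00 → 2033-06-11 08:30:00.
`%m-%d` extracts the month-day: 06-11.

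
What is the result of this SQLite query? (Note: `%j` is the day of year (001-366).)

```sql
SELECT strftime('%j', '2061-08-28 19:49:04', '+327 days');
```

First apply '+327 days': 2061-08-28 19:49:04 → 2062-07-21 19:49:04.
Day-of-year for 2062-07-21: days since 2062-01-01 inclusive = 202, zero-padded to 202.

202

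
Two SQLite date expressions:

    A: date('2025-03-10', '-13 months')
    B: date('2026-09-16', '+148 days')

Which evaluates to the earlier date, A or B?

A

A = 2024-02-10.
B = 2027-02-11.
A is earlier.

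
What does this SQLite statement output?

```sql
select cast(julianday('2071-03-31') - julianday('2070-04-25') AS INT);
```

340

5 days remain in April 2070 after the 25th (30 − 25).
Full months from May 2070 through February 2071 contribute their day counts.
Then 31 days into March 2071.
Total: 5 + 31 + 30 + 31 + 31 + 30 + 31 + 30 + 31 + 31 + 28 + 31 = 340.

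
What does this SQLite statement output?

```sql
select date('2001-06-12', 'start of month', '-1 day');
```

2001-05-31

`start of month` rewinds 2001-06-12 to 2001-06-01.
Going back 1 day from 2001-06-01 reaches 2001-05-31 (last day of May, 31 days).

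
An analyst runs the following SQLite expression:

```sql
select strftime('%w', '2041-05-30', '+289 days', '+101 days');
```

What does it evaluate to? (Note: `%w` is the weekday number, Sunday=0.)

2

First apply '+289 days', '+101 days': 2041-05-30 → 2042-06-24.
2042-06-24 is a Tuesday; with Sunday=0 that is 2.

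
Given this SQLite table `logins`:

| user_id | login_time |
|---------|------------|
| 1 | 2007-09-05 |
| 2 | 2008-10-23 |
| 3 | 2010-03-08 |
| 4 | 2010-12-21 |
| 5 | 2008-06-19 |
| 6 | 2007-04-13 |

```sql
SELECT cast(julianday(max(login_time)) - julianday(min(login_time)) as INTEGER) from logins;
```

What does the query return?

MIN = 2007-04-13, MAX = 2010-12-21.
17 days remain in April 2007 after the 13th (30 − 13).
Full months from May 2007 through November 2010 contribute their day counts.
Then 21 days into December 2010.
Total: 17 + 31 + 30 + 31 + 31 + 30 + 31 + 30 + 31 + 31 + 29 + 31 + 30 + 31 + 30 + 31 + 31 + 30 + 31 + 30 + 31 + 31 + 28 + 31 + 30 + 31 + 30 + 31 + 31 + 30 + 31 + 30 + 31 + 31 + 28 + 31 + 30 + 31 + 30 + 31 + 31 + 30 + 31 + 30 + 21 = 1348.

1348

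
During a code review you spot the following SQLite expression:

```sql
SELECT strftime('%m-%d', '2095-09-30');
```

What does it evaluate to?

`%m-%d` extracts the month-day: 09-30.

09-30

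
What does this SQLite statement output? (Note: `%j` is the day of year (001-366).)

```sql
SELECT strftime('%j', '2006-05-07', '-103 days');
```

024

First apply '-103 days': 2006-05-07 → 2006-01-24.
Day-of-year for 2006-01-24: days since 2006-01-01 inclusive = 24, zero-padded to 024.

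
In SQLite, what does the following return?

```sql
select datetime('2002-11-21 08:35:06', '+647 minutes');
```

2002-11-21 19:22:06

647 minutes = 10h 47m; +647 minutes from 2002-11-21 08:35:06 is 2002-11-21 19:22:06.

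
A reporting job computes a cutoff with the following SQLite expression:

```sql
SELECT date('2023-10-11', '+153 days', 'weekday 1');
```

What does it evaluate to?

Applying '+153 days' to 2023-10-11: counting 153 days forward gives 2024-03-12.
`weekday 1` advances to the next Monday; 2024-03-12 is a Tuesday, so it moves forward to 2024-03-18.

2024-03-18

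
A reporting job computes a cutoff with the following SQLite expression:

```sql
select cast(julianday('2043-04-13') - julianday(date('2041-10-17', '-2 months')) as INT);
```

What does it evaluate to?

Adding -2 months to 2041-10-17 gives 2041-08-17.
14 days remain in August 2041 after the 17th (31 − 17).
Full months from September 2041 through March 2043 contribute their day counts.
Then 13 days into April 2043.
Total: 14 + 30 + 31 + 30 + 31 + 31 + 28 + 31 + 30 + 31 + 30 + 31 + 31 + 30 + 31 + 30 + 31 + 31 + 28 + 31 + 13 = 604.

604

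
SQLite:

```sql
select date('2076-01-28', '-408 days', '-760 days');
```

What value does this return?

2072-11-16

Applying '-408 days' to 2076-01-28: counting 408 days back gives 2074-12-16.
Applying '-760 days' to 2074-12-16: counting 760 days back gives 2072-11-16.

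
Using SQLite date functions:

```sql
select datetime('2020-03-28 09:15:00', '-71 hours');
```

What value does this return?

-71 hours from 2020-03-28 09:15:00 is 2020-03-25 10:15:00 (crosses midnight).

2020-03-25 10:15:00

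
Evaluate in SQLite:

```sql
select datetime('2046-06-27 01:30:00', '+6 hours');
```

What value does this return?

+6 hours from 2046-06-27 01:30:00 is 2046-06-27 07:30:00.

2046-06-27 07:30:00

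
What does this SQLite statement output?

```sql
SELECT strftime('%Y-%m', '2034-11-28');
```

`%Y-%m` extracts the year-month: 2034-11.

2034-11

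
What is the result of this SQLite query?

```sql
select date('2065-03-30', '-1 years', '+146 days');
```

Adding -1 year to 2065-03-30 gives 2064-03-30.
Applying '+146 days' to 2064-03-30: counting 146 days forward gives 2064-08-23.

2064-08-23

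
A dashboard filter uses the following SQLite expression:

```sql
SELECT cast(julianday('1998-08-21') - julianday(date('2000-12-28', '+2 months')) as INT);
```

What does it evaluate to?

Adding +2 months to 2000-12-28 gives 2001-02-28.
10 days remain in August 1998 after the 21st (31 − 21).
Full months from September 1998 through January 2001 contribute their day counts.
Then 28 days into February 2001.
Total: 10 + 30 + 31 + 30 + 31 + 31 + 28 + 31 + 30 + 31 + 30 + 31 + 31 + 30 + 31 + 30 + 31 + 31 + 29 + 31 + 30 + 31 + 30 + 31 + 31 + 30 + 31 + 30 + 31 + 31 + 28 = 922.
The subtraction is earlier − later, so the result is −922 → -922.

-922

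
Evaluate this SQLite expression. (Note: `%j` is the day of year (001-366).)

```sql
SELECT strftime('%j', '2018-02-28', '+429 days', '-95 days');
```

First apply '+429 days', '-95 days': 2018-02-28 → 2019-01-28.
Day-of-year for 2019-01-28: days since 2019-01-01 inclusive = 28, zero-padded to 028.

028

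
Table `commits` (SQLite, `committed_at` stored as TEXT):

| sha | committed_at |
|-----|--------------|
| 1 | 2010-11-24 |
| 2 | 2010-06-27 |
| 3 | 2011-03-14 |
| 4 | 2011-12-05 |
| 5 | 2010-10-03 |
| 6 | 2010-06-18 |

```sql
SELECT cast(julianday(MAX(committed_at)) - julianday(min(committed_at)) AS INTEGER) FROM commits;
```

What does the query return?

MIN = 2010-06-18, MAX = 2011-12-05.
12 days remain in June 2010 after the 18th (30 − 18).
Full months from July 2010 through November 2011 contribute their day counts.
Then 5 days into December 2011.
Total: 12 + 31 + 31 + 30 + 31 + 30 + 31 + 31 + 28 + 31 + 30 + 31 + 30 + 31 + 31 + 30 + 31 + 30 + 5 = 535.

535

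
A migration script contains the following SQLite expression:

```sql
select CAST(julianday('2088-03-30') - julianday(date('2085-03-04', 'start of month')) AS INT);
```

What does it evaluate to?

1125

`start of month` rewinds 2085-03-04 to 2085-03-01.
30 days remain in March 2085 after the 1st (31 − 1).
Full months from April 2085 through February 2088 contribute their day counts.
Then 30 days into March 2088.
Total: 30 + 30 + 31 + 30 + 31 + 31 + 30 + 31 + 30 + 31 + 31 + 28 + 31 + 30 + 31 + 30 + 31 + 31 + 30 + 31 + 30 + 31 + 31 + 28 + 31 + 30 + 31 + 30 + 31 + 31 + 30 + 31 + 30 + 31 + 31 + 29 + 30 = 1125.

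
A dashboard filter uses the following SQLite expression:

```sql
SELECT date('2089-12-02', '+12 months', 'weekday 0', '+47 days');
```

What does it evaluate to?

2091-01-19

Adding +12 months to 2089-12-02 gives 2090-12-02.
`weekday 0` advances to the next Sunday; 2090-12-02 is a Saturday, so it moves forward to 2090-12-03.
Applying '+47 days' to 2090-12-03: counting 47 days forward gives 2091-01-19.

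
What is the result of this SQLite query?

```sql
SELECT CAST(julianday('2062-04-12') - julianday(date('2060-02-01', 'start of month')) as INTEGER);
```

801

`start of month` rewinds 2060-02-01 to 2060-02-01.
28 days remain in February 2060 after the 1st (29 − 1).
Full months from March 2060 through March 2062 contribute their day counts.
Then 12 days into April 2062.
Total: 28 + 31 + 30 + 31 + 30 + 31 + 31 + 30 + 31 + 30 + 31 + 31 + 28 + 31 + 30 + 31 + 30 + 31 + 31 + 30 + 31 + 30 + 31 + 31 + 28 + 31 + 12 = 801.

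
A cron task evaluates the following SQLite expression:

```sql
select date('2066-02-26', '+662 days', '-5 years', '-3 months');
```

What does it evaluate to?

Applying '+662 days' to 2066-02-26: counting 662 days forward gives 2067-12-20.
Adding -5 years to 2067-12-20 gives 2062-12-20.
Adding -3 months to 2062-12-20 gives 2062-09-20.

2062-09-20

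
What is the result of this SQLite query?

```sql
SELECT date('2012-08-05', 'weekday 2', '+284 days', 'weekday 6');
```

2013-05-18

`weekday 2` advances to the next Tuesday; 2012-08-05 is a Sunday, so it moves forward to 2012-08-07.
Applying '+284 days' to 2012-08-07: counting 284 days forward gives 2013-05-18.
`weekday 6` advances to the next Saturday; 2013-05-18 is already a Saturday, so it stays at 2013-05-18.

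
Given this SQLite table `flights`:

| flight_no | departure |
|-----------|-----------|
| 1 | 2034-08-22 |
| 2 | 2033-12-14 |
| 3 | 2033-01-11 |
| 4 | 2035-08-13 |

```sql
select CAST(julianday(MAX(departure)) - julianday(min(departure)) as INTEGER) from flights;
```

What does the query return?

944

MIN = 2033-01-11, MAX = 2035-08-13.
20 days remain in January 2033 after the 11th (31 − 11).
Full months from February 2033 through July 2035 contribute their day counts.
Then 13 days into August 2035.
Total: 20 + 28 + 31 + 30 + 31 + 30 + 31 + 31 + 30 + 31 + 30 + 31 + 31 + 28 + 31 + 30 + 31 + 30 + 31 + 31 + 30 + 31 + 30 + 31 + 31 + 28 + 31 + 30 + 31 + 30 + 31 + 13 = 944.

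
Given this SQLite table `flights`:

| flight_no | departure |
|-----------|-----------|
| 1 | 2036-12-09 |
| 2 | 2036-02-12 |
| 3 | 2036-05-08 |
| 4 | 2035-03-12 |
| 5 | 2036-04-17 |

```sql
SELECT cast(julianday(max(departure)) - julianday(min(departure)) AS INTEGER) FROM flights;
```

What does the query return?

MIN = 2035-03-12, MAX = 2036-12-09.
19 days remain in March 2035 after the 12th (31 − 12).
Full months from April 2035 through November 2036 contribute their day counts.
Then 9 days into December 2036.
Total: 19 + 30 + 31 + 30 + 31 + 31 + 30 + 31 + 30 + 31 + 31 + 29 + 31 + 30 + 31 + 30 + 31 + 31 + 30 + 31 + 30 + 9 = 638.

638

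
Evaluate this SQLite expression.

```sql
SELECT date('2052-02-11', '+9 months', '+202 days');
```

2053-06-01

Adding +9 months to 2052-02-11 gives 2052-11-11.
Applying '+202 days' to 2052-11-11: counting 202 days forward gives 2053-06-01.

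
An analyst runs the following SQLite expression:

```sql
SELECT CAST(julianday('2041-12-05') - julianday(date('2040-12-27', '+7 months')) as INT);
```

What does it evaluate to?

Adding +7 months to 2040-12-27 gives 2041-07-27.
4 days remain in July 2041 after the 27th (31 − 27).
August 2041: 31 days.
September 2041: 30 days.
October 2041: 31 days.
November 2041: 30 days.
Then 5 days into December 2041.
Total: 4 + 31 + 30 + 31 + 30 + 5 = 131.

131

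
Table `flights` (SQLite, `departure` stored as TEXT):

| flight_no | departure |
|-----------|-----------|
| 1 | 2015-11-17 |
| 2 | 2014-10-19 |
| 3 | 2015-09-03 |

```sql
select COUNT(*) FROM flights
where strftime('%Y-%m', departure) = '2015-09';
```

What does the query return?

Rows with year-month 2015-09: 2015-09-03 → 1.

1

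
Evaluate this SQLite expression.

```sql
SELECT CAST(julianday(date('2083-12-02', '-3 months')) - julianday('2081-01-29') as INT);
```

Adding -3 months to 2083-12-02 gives 2083-09-02.
2 days remain in January 2081 after the 29th (31 − 29).
Full months from February 2081 through August 2083 contribute their day counts.
Then 2 days into September 2083.
Total: 2 + 28 + 31 + 30 + 31 + 30 + 31 + 31 + 30 + 31 + 30 + 31 + 31 + 28 + 31 + 30 + 31 + 30 + 31 + 31 + 30 + 31 + 30 + 31 + 31 + 28 + 31 + 30 + 31 + 30 + 31 + 31 + 2 = 946.

946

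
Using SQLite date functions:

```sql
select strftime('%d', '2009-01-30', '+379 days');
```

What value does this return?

13

First apply '+379 days': 2009-01-30 → 2010-02-13.
`%d` extracts the 2-digit day of month: 13.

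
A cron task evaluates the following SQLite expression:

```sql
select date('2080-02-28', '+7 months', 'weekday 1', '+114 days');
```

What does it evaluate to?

Adding +7 months to 2080-02-28 gives 2080-09-28.
`weekday 1` advances to the next Monday; 2080-09-28 is a Saturday, so it moves forward to 2080-09-30.
Applying '+114 days' to 2080-09-30: counting 114 days forward gives 2081-01-22.

2081-01-22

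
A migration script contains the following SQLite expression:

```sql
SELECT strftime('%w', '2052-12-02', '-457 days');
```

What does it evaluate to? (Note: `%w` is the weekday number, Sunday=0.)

6

First apply '-457 days': 2052-12-02 → 2051-09-02.
2051-09-02 is a Saturday; with Sunday=0 that is 6.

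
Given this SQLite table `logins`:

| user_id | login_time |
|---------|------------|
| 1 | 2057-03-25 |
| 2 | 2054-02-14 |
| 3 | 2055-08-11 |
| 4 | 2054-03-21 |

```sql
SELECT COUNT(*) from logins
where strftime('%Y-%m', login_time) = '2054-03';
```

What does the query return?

Rows with year-month 2054-03: 2054-03-21 → 1.

1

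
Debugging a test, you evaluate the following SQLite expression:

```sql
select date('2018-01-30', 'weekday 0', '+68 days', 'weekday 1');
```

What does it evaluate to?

2018-04-16

`weekday 0` advances to the next Sunday; 2018-01-30 is a Tuesday, so it moves forward to 2018-02-04.
Applying '+68 days' to 2018-02-04: counting 68 days forward gives 2018-04-13.
`weekday 1` advances to the next Monday; 2018-04-13 is a Friday, so it moves forward to 2018-04-16.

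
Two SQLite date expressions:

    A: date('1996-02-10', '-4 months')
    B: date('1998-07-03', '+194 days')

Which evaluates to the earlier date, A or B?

A

A = 1995-10-10.
B = 1999-01-13.
A is earlier.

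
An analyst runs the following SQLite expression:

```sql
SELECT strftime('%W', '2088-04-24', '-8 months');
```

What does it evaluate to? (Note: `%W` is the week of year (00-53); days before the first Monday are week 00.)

First apply '-8 months': 2088-04-24 → 2087-08-24.
2087-08-24 is a Sunday. SQLite's %W counts Mondays since the year started; the result is 33.

33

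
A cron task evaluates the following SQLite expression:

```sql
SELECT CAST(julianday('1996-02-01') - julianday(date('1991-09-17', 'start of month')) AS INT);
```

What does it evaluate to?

1614

`start of month` rewinds 1991-09-17 to 1991-09-01.
29 days remain in September 1991 after the 1st (30 − 1).
Full months from October 1991 through January 1996 contribute their day counts.
Then 1 day into February 1996.
Total: 29 + 31 + 30 + 31 + 31 + 29 + 31 + 30 + 31 + 30 + 31 + 31 + 30 + 31 + 30 + 31 + 31 + 28 + 31 + 30 + 31 + 30 + 31 + 31 + 30 + 31 + 30 + 31 + 31 + 28 + 31 + 30 + 31 + 30 + 31 + 31 + 30 + 31 + 30 + 31 + 31 + 28 + 31 + 30 + 31 + 30 + 31 + 31 + 30 + 31 + 30 + 31 + 31 + 1 = 1614.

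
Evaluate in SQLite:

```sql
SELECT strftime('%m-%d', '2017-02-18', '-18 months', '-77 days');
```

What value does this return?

First apply '-18 months', '-77 days': 2017-02-18 → 2015-06-02.
`%m-%d` extracts the month-day: 06-02.

06-02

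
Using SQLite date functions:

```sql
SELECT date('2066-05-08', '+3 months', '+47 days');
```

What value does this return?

Adding +3 months to 2066-05-08 gives 2066-08-08.
Applying '+47 days' to 2066-08-08: counting 47 days forward gives 2066-09-24.

2066-09-24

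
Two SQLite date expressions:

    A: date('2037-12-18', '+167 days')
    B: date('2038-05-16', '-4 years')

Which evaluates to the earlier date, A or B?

A = 2038-06-03.
B = 2034-05-16.
B is earlier.

B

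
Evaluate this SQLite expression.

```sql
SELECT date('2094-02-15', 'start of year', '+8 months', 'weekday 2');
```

`start of year` rewinds 2094-02-15 to 2094-01-01.
Adding +8 months to 2094-01-01 gives 2094-09-01.
`weekday 2` advances to the next Tuesday; 2094-09-01 is a Wednesday, so it moves forward to 2094-09-07.

2094-09-07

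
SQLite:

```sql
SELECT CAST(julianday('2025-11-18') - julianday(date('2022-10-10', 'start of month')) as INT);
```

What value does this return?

1144

`start of month` rewinds 2022-10-10 to 2022-10-01.
30 days remain in October 2022 after the 1st (31 − 1).
Full months from November 2022 through October 2025 contribute their day counts.
Then 18 days into November 2025.
Total: 30 + 30 + 31 + 31 + 28 + 31 + 30 + 31 + 30 + 31 + 31 + 30 + 31 + 30 + 31 + 31 + 29 + 31 + 30 + 31 + 30 + 31 + 31 + 30 + 31 + 30 + 31 + 31 + 28 + 31 + 30 + 31 + 30 + 31 + 31 + 30 + 31 + 18 = 1144.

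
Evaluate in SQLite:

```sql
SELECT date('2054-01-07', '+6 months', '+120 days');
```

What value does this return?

Adding +6 months to 2054-01-07 gives 2054-07-07.
Applying '+120 days' to 2054-07-07: counting 120 days forward gives 2054-11-04.

2054-11-04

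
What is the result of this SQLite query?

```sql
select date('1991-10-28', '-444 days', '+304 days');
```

1991-06-10

Applying '-444 days' to 1991-10-28: counting 444 days back gives 1990-08-10.
Applying '+304 days' to 1990-08-10: counting 304 days forward gives 1991-06-10.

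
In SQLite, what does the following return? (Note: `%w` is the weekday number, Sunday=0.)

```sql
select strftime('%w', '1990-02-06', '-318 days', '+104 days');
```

5

First apply '-318 days', '+104 days': 1990-02-06 → 1989-07-07.
1989-07-07 is a Friday; with Sunday=0 that is 5.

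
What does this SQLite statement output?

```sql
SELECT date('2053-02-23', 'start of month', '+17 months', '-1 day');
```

`start of month` rewinds 2053-02-23 to 2053-02-01.
Adding +17 months to 2053-02-01 gives 2054-07-01.
Going back 1 day from 2054-07-01 reaches 2054-06-30 (last day of June, 30 days).

2054-06-30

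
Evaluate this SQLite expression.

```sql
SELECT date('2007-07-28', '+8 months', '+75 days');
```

Adding +8 months to 2007-07-28 gives 2008-03-28.
Applying '+75 days' to 2008-03-28: counting 75 days forward gives 2008-06-11.

2008-06-11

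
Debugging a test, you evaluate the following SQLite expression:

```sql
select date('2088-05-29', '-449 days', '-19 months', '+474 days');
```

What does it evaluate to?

2086-11-24

Applying '-449 days' to 2088-05-29: counting 449 days back gives 2087-03-07.
Adding -19 months to 2087-03-07 gives 2085-08-07.
Applying '+474 days' to 2085-08-07: counting 474 days forward gives 2086-11-24.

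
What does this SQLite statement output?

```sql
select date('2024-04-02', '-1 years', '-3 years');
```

Adding -1 year to 2024-04-02 gives 2023-04-02.
Adding -3 years to 2023-04-02 gives 2020-04-02.

2020-04-02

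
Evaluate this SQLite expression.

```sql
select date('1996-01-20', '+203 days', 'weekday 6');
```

Applying '+203 days' to 1996-01-20: counting 203 days forward gives 1996-08-10.
`weekday 6` advances to the next Saturday; 1996-08-10 is already a Saturday, so it stays at 1996-08-10.

1996-08-10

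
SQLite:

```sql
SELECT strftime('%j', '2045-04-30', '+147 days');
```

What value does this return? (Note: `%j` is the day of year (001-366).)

First apply '+147 days': 2045-04-30 → 2045-09-24.
Day-of-year for 2045-09-24: days since 2045-01-01 inclusive = 267, zero-padded to 267.

267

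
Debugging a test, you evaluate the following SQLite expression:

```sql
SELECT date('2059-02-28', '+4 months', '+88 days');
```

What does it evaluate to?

2059-09-24

Adding +4 months to 2059-02-28 gives 2059-06-28.
Applying '+88 days' to 2059-06-28: counting 88 days forward gives 2059-09-24.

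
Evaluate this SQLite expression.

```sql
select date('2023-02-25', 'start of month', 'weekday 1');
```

`start of month` rewinds 2023-02-25 to 2023-02-01.
`weekday 1` advances to the next Monday; 2023-02-01 is a Wednesday, so it moves forward to 2023-02-06.

2023-02-06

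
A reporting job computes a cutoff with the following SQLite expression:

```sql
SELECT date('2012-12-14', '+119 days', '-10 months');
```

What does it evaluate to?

2012-06-12

Applying '+119 days' to 2012-12-14: counting 119 days forward gives 2013-04-12.
Adding -10 months to 2013-04-12 gives 2012-06-12.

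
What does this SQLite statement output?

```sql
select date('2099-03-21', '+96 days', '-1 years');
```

2098-06-25

Applying '+96 days' to 2099-03-21: counting 96 days forward gives 2099-06-25.
Adding -1 year to 2099-06-25 gives 2098-06-25.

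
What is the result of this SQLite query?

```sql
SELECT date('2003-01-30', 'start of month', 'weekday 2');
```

2003-01-07

`start of month` rewinds 2003-01-30 to 2003-01-01.
`weekday 2` advances to the next Tuesday; 2003-01-01 is a Wednesday, so it moves forward to 2003-01-07.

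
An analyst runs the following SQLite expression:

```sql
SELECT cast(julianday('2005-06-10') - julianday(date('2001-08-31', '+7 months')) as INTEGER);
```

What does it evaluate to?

Adding +7 months to 2001-08-31 gives 2002-03-31.
0 days remain in March 2002 after the 31st (31 − 31).
Full months from April 2002 through May 2005 contribute their day counts.
Then 10 days into June 2005.
Total: 0 + 30 + 31 + 30 + 31 + 31 + 30 + 31 + 30 + 31 + 31 + 28 + 31 + 30 + 31 + 30 + 31 + 31 + 30 + 31 + 30 + 31 + 31 + 29 + 31 + 30 + 31 + 30 + 31 + 31 + 30 + 31 + 30 + 31 + 31 + 28 + 31 + 30 + 31 + 10 = 1167.

1167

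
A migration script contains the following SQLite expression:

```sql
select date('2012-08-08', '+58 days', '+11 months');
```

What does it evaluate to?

2013-09-05

Applying '+58 days' to 2012-08-08: counting 58 days forward gives 2012-10-05.
Adding +11 months to 2012-10-05 gives 2013-09-05.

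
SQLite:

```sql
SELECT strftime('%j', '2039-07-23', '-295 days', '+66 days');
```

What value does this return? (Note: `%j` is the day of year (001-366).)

First apply '-295 days', '+66 days': 2039-07-23 → 2038-12-06.
Day-of-year for 2038-12-06: days since 2038-01-01 inclusive = 340, zero-padded to 340.

340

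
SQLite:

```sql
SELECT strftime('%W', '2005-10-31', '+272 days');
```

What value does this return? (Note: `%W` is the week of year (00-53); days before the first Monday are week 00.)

30

First apply '+272 days': 2005-10-31 → 2006-07-30.
2006-07-30 is a Sunday. SQLite's %W counts Mondays since the year started; the result is 30.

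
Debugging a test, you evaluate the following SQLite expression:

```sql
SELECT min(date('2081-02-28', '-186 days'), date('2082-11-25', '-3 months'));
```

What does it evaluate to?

date('2081-02-28', '-186 days') → 2080-08-26.
date('2082-11-25', '-3 months') → 2082-08-25.
Earlier of the two is 2080-08-26.

2080-08-26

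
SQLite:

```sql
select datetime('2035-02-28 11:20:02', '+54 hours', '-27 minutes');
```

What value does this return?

+54 hours from 2035-02-28 11:20:02 is 2035-03-02 17:20:02 (crosses midnight).
-27 minutes from 2035-03-02 17:20:02 is 2035-03-02 16:53:02.

2035-03-02 16:53:02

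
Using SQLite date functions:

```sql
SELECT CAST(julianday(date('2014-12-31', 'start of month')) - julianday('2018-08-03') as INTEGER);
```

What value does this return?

-1341

`start of month` rewinds 2014-12-31 to 2014-12-01.
30 days remain in December 2014 after the 1st (31 − 1).
Full months from January 2015 through July 2018 contribute their day counts.
Then 3 days into August 2018.
Total: 30 + 31 + 28 + 31 + 30 + 31 + 30 + 31 + 31 + 30 + 31 + 30 + 31 + 31 + 29 + 31 + 30 + 31 + 30 + 31 + 31 + 30 + 31 + 30 + 31 + 31 + 28 + 31 + 30 + 31 + 30 + 31 + 31 + 30 + 31 + 30 + 31 + 31 + 28 + 31 + 30 + 31 + 30 + 31 + 3 = 1341.
The subtraction is earlier − later, so the result is −1341 → -1341.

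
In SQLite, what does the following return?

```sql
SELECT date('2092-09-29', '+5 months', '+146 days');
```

2093-07-25

Adding +5 months to 2092-09-29 targets 2093-02-29. February 2093 has only 28 days, so SQLite normalizes the 1-day overflow forward to 2093-03-01.
Applying '+146 days' to 2093-03-01: counting 146 days forward gives 2093-07-25.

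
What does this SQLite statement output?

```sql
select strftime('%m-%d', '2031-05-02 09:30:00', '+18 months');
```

First apply '+18 months': 2031-05-02 09:30:00 → 2032-11-02 09:30:00.
`%m-%d` extracts the month-day: 11-02.

11-02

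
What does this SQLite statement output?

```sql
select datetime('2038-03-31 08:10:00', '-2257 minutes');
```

2257 minutes = 37h 37m; -2257 minutes from 2038-03-31 08:10:00 is 2038-03-29 18:33:00 (crosses midnight).

2038-03-29 18:33:00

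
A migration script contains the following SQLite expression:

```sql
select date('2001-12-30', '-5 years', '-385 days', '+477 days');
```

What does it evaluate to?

1997-04-01

Adding -5 years to 2001-12-30 gives 1996-12-30.
Applying '-385 days' to 1996-12-30: counting 385 days back gives 1995-12-11.
Applying '+477 days' to 1995-12-11: counting 477 days forward gives 1997-04-01.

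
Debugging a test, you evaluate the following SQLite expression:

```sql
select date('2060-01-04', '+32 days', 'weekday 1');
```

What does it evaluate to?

January 2060 has 31 days; 27 remain after the 4th, so 28 days reach 2060-02-01.
Advancing 4 more days within February lands on 2060-02-05.
`weekday 1` advances to the next Monday; 2060-02-05 is a Thursday, so it moves forward to 2060-02-09.

2060-02-09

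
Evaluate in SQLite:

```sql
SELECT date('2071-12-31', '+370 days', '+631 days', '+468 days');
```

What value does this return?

2076-01-08

Applying '+370 days' to 2071-12-31: counting 370 days forward gives 2073-01-04.
Applying '+631 days' to 2073-01-04: counting 631 days forward gives 2074-09-27.
Applying '+468 days' to 2074-09-27: counting 468 days forward gives 2076-01-08.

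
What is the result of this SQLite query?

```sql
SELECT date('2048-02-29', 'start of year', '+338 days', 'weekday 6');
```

2048-12-05

`start of year` rewinds 2048-02-29 to 2048-01-01.
Applying '+338 days' to 2048-01-01: counting 338 days forward gives 2048-12-04.
`weekday 6` advances to the next Saturday; 2048-12-04 is a Friday, so it moves forward to 2048-12-05.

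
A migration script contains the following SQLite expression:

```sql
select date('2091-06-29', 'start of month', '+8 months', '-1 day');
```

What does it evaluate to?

`start of month` rewinds 2091-06-29 to 2091-06-01.
Adding +8 months to 2091-06-01 gives 2092-02-01.
Going back 1 day from 2092-02-01 reaches 2092-01-31 (last day of January, 31 days).

2092-01-31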